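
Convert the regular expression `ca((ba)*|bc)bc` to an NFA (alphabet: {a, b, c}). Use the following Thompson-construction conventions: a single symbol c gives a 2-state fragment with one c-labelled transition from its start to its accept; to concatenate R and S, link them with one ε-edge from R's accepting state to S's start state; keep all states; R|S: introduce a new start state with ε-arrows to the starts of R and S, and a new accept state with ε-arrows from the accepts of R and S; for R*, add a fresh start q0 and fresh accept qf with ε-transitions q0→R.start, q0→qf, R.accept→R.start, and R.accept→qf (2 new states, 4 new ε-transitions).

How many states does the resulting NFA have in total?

Recursing over subexpressions:
Each of the 8 symbol leaves contributes a 2-state fragment.
  ba → 4 states
  (ba)* → 6 states
  bc → 4 states
  (ba)*|bc → 12 states
  ca((ba)*|bc)bc → 20 states

20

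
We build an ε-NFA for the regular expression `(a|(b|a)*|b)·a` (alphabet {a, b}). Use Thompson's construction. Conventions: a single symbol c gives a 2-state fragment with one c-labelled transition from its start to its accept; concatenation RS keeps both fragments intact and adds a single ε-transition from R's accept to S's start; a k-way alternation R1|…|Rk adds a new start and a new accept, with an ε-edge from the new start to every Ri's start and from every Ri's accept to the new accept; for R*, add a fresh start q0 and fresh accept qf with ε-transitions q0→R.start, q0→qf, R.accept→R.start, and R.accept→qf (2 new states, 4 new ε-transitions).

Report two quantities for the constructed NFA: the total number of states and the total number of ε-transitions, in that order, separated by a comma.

16, 15

Building bottom-up:
Each of the 5 symbol leaves contributes 2 states and 0 ε-transitions.
  b|a — 6 states, 4 ε-transitions
  (b|a)* — 8 states, 8 ε-transitions
  a|(b|a)*|b — 14 states, 14 ε-transitions
  (a|(b|a)*|b)·a — 16 states, 15 ε-transitions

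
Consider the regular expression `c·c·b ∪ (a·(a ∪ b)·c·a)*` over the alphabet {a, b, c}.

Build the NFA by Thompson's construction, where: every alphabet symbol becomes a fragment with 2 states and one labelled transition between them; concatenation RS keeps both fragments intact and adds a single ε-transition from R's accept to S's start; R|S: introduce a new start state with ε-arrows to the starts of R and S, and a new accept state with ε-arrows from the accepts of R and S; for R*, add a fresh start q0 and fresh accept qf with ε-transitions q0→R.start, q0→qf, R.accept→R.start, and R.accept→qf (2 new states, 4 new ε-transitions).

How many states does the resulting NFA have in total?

Bottom-up over the parse tree:
Each of the 8 symbol leaves contributes a 2-state fragment.
  c·c·b = 6 states
  a ∪ b = 6 states
  a·(a ∪ b)·c·a = 12 states
  (a·(a ∪ b)·c·a)* = 14 states
  c·c·b ∪ (a·(a ∪ b)·c·a)* = 22 states

22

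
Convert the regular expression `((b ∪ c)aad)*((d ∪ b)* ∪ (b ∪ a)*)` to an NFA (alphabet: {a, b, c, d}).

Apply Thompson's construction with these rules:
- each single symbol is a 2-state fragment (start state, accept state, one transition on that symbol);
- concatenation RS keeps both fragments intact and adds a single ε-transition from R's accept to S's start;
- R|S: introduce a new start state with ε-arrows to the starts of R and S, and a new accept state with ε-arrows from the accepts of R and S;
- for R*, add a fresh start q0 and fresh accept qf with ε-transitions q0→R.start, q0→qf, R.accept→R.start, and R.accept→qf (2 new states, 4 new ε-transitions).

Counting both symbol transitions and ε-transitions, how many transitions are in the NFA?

41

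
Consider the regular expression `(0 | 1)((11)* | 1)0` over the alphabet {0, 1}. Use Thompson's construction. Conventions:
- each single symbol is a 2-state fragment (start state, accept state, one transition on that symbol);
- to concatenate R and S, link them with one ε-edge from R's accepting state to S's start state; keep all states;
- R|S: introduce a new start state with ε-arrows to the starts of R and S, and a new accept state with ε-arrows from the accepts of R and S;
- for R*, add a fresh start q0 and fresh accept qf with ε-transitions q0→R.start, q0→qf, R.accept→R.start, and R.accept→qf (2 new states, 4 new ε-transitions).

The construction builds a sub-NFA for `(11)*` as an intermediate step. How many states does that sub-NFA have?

Fragment for `(11)*`:
Each of the 2 symbol leaves contributes a 2-state fragment.
  11 = 4 states
  (11)* = 6 states

6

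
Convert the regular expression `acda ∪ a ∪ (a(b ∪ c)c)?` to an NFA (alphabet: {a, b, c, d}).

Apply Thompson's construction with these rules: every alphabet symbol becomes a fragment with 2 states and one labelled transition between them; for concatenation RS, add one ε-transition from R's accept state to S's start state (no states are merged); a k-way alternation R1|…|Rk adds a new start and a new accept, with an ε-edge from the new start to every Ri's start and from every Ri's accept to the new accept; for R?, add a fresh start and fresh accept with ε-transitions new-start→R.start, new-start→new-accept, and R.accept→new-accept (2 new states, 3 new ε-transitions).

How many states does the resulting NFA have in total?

24

Bottom-up over the parse tree:
Each of the 9 symbol leaves contributes a 2-state fragment.
  acda = 8 states
  b ∪ c = 6 states
  a(b ∪ c)c = 10 states
  (a(b ∪ c)c)? = 12 states
  acda ∪ a ∪ (a(b ∪ c)c)? = 24 states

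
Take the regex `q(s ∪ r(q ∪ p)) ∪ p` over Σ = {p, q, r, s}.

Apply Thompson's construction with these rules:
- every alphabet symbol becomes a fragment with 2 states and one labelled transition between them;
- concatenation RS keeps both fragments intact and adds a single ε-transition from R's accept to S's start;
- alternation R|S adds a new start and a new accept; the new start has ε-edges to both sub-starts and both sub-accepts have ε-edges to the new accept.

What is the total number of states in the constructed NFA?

Building bottom-up:
Each of the 6 symbol leaves contributes a 2-state fragment.
  q ∪ p : 6 states
  r(q ∪ p) : 8 states
  s ∪ r(q ∪ p) : 12 states
  q(s ∪ r(q ∪ p)) : 14 states
  q(s ∪ r(q ∪ p)) ∪ p : 18 states

18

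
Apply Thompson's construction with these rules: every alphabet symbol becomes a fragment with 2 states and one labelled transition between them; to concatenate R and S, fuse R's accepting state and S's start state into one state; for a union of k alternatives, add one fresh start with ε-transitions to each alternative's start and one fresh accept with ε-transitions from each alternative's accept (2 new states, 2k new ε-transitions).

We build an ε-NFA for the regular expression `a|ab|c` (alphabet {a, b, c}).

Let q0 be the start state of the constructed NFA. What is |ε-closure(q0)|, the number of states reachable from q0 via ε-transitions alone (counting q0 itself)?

4

Work bottom-up. For each fragment F, track |ε-closure(F.start)| and whether F's accept lies in that closure (i.e. whether F accepts ε). A single-symbol fragment has closure size 1 and does not accept ε.
  ab : C equals the left operand's closure size = 1 (its accept is not ε-reachable, so the closure stops there)
  a|ab|c : new start ε-reaches every alternative's start; none of them accept ε, so the new accept is not reached: C = 1 + 1 + 1 + 1 = 4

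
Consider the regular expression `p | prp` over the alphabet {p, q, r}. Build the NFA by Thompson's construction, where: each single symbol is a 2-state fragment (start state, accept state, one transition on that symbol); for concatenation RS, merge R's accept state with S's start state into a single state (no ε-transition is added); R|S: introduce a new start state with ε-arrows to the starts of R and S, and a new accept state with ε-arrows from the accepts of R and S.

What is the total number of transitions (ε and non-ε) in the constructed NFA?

By structural recursion:
Each of the 4 symbol leaves contributes 1 transition (1 symbol, 0 ε).
  prp : 3 transitions (3 symbol, 0 ε)
  p | prp : 8 transitions (4 symbol, 4 ε)

8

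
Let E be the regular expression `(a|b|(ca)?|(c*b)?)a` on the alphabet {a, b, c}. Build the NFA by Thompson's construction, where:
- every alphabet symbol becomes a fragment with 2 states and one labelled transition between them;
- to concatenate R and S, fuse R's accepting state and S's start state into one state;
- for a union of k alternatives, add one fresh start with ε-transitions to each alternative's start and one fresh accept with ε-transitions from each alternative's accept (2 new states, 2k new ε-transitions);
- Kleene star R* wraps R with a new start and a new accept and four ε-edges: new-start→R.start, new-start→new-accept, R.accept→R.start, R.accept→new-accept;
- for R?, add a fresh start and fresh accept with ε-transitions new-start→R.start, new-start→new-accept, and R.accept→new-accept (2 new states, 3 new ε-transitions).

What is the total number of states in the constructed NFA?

Bottom-up over the parse tree:
Each of the 7 symbol leaves contributes a 2-state fragment.
  ca : 3 states
  (ca)? : 5 states
  c* : 4 states
  c*b : 5 states
  (c*b)? : 7 states
  a|b|(ca)?|(c*b)? : 18 states
  (a|b|(ca)?|(c*b)?)a : 19 states

19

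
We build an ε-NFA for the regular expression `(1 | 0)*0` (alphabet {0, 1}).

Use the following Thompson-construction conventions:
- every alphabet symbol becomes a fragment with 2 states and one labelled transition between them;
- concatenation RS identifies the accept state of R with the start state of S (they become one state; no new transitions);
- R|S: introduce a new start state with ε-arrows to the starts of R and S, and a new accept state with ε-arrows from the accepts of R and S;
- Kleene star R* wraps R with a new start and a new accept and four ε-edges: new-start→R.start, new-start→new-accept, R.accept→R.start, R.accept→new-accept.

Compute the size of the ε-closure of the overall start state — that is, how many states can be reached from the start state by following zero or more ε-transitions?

Compute the ε-closure size of each fragment's start state recursively; a symbol fragment's start has no outgoing ε-edge, so its closure is just itself (size 1).
  1 | 0 : new start ε-reaches every alternative's start; none of them accept ε, so the new accept is not reached: |ε-closure| = 1 + 1 + 1 = 3
  (1 | 0)* : the star's fresh start ε-reaches both the body's start and the fresh accept: |ε-closure| = 2 + 3 = 5
  (1 | 0)*0 : the left operand accepts ε, so the closure extends into the next operand (the shared merged state is already counted); |ε-closure| = 5 + (1−1) = 5

5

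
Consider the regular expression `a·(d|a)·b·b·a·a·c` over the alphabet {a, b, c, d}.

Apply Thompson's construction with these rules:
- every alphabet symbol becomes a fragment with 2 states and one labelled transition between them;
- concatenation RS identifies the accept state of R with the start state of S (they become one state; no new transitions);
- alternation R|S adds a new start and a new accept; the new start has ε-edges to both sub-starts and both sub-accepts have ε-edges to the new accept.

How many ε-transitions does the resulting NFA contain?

4

Per subexpression:
Each of the 8 symbol leaves contributes 0 ε-transitions.
  d|a — 4 ε-transitions
  a·(d|a)·b·b·a·a·c — 4 ε-transitions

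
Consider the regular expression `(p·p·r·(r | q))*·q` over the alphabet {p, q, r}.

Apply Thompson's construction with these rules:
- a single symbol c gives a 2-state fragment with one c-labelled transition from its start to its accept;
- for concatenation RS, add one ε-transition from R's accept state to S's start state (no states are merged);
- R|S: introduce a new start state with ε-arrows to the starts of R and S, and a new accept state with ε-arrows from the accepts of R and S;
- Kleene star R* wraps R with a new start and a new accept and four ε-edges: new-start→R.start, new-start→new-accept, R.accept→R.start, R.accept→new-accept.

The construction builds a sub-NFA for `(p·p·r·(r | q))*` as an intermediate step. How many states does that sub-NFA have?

Fragment for `(p·p·r·(r | q))*`:
Each of the 5 symbol leaves contributes a 2-state fragment.
  r | q — 6 states
  p·p·r·(r | q) — 12 states
  (p·p·r·(r | q))* — 14 states

14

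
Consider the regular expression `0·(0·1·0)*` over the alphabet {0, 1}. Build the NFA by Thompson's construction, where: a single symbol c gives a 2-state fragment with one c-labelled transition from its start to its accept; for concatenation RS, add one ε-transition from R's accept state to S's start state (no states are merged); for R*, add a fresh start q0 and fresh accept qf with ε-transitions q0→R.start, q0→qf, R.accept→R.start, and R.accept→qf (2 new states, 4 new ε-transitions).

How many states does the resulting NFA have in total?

10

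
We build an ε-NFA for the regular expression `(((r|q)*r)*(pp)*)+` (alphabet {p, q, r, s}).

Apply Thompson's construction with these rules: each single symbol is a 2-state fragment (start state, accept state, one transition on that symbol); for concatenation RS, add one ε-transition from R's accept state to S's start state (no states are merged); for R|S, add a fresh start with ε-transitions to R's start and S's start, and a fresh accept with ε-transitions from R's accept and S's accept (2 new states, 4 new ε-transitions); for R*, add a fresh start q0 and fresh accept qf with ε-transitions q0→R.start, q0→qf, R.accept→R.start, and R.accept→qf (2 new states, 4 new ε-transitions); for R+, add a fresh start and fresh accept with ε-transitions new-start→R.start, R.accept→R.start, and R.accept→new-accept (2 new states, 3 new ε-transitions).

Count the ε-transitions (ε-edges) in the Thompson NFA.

By structural recursion:
Each of the 5 symbol leaves contributes 0 ε-transitions.
  r|q → 4 ε-transitions
  (r|q)* → 8 ε-transitions
  (r|q)*r → 9 ε-transitions
  ((r|q)*r)* → 13 ε-transitions
  pp → 1 ε-transition
  (pp)* → 5 ε-transitions
  ((r|q)*r)*(pp)* → 19 ε-transitions
  (((r|q)*r)*(pp)*)+ → 22 ε-transitions

22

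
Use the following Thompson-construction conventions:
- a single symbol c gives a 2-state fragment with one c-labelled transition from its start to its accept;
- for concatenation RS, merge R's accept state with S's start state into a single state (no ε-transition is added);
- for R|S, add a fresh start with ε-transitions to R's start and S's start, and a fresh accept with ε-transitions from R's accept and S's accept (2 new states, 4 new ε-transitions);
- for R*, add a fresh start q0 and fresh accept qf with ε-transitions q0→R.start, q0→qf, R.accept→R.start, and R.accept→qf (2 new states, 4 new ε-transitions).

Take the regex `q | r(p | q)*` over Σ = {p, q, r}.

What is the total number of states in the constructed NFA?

Per subexpression:
Each of the 4 symbol leaves contributes a 2-state fragment.
  p | q = 6 states
  (p | q)* = 8 states
  r(p | q)* = 9 states
  q | r(p | q)* = 13 states

13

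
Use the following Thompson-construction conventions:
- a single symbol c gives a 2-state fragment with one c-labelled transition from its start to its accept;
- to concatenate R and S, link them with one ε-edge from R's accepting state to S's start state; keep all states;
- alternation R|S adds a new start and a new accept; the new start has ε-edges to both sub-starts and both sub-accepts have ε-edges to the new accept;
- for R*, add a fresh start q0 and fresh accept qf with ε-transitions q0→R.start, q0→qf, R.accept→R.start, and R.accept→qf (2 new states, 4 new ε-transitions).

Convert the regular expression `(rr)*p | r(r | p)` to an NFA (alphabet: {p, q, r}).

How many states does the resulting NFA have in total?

18

Bottom-up over the parse tree:
Each of the 6 symbol leaves contributes a 2-state fragment.
  rr — 4 states
  (rr)* — 6 states
  (rr)*p — 8 states
  r | p — 6 states
  r(r | p) — 8 states
  (rr)*p | r(r | p) — 18 states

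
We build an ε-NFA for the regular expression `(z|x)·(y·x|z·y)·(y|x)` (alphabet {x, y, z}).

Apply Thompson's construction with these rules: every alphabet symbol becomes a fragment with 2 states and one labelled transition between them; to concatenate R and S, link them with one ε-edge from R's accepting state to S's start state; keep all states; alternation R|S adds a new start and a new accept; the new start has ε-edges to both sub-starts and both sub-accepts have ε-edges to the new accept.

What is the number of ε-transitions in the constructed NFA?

Recursing over subexpressions:
Each of the 8 symbol leaves contributes 0 ε-transitions.
  z|x : 4 ε-transitions
  y·x : 1 ε-transition
  z·y : 1 ε-transition
  y·x|z·y : 6 ε-transitions
  y|x : 4 ε-transitions
  (z|x)·(y·x|z·y)·(y|x) : 16 ε-transitions

16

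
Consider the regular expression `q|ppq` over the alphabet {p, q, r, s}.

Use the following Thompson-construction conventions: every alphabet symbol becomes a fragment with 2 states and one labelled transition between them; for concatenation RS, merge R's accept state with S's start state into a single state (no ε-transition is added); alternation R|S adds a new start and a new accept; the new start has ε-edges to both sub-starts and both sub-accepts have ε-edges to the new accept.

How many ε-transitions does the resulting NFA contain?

Building bottom-up:
Each of the 4 symbol leaves contributes 0 ε-transitions.
  ppq = 0 ε-transitions
  q|ppq = 4 ε-transitions

4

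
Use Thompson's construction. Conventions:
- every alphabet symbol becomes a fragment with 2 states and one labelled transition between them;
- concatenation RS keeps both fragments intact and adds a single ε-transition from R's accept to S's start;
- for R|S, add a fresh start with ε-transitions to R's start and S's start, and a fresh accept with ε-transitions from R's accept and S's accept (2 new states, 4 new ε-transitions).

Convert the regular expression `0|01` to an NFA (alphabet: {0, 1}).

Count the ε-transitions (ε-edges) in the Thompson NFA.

5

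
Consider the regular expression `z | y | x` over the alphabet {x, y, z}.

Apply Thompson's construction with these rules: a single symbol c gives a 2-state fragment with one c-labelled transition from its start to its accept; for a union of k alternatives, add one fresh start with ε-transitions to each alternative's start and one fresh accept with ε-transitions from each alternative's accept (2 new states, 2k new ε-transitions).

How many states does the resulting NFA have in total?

By structural recursion:
Each of the 3 symbol leaves contributes a 2-state fragment.
  z | y | x — 8 states

8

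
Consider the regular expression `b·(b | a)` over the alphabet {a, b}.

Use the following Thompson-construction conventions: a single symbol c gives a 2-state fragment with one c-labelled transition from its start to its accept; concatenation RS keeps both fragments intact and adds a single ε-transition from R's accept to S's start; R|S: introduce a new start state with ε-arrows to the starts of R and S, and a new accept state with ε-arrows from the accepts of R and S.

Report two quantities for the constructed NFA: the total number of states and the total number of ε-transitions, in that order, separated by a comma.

Per subexpression:
Each of the 3 symbol leaves contributes 2 states and 0 ε-transitions.
  b | a — 6 states, 4 ε-transitions
  b·(b | a) — 8 states, 5 ε-transitions

8, 5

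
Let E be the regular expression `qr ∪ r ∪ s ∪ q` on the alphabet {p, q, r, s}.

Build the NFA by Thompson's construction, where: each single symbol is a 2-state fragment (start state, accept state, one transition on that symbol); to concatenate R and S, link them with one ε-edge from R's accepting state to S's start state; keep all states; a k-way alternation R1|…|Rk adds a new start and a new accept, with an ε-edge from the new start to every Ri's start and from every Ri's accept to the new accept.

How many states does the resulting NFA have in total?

Per subexpression:
Each of the 5 symbol leaves contributes a 2-state fragment.
  qr → 4 states
  qr ∪ r ∪ s ∪ q → 12 states

12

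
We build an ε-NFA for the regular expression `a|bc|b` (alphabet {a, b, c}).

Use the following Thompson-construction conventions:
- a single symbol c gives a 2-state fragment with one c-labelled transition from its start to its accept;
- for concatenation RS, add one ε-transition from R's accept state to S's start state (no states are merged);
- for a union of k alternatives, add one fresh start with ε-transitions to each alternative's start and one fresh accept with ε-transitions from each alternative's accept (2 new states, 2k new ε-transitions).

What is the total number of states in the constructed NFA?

Recursing over subexpressions:
Each of the 4 symbol leaves contributes a 2-state fragment.
  bc : 4 states
  a|bc|b : 10 states

10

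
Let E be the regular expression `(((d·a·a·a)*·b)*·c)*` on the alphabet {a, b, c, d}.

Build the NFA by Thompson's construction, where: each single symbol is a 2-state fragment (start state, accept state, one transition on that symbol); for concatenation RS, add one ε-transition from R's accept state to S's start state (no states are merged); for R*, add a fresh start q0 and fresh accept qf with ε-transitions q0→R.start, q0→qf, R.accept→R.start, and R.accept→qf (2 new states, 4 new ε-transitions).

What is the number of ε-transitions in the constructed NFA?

Recursing over subexpressions:
Each of the 6 symbol leaves contributes 0 ε-transitions.
  d·a·a·a — 3 ε-transitions
  (d·a·a·a)* — 7 ε-transitions
  (d·a·a·a)*·b — 8 ε-transitions
  ((d·a·a·a)*·b)* — 12 ε-transitions
  ((d·a·a·a)*·b)*·c — 13 ε-transitions
  (((d·a·a·a)*·b)*·c)* — 17 ε-transitions

17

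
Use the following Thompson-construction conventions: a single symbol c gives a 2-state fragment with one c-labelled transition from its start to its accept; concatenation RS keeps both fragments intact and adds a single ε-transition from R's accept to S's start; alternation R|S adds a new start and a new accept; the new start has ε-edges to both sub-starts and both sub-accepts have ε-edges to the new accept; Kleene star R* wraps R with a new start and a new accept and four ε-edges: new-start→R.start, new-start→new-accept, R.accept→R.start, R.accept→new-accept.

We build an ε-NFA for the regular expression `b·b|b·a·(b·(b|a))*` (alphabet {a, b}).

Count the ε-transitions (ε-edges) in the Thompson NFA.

Building bottom-up:
Each of the 7 symbol leaves contributes 0 ε-transitions.
  b·b = 1 ε-transition
  b|a = 4 ε-transitions
  b·(b|a) = 5 ε-transitions
  (b·(b|a))* = 9 ε-transitions
  b·a·(b·(b|a))* = 11 ε-transitions
  b·b|b·a·(b·(b|a))* = 16 ε-transitions

16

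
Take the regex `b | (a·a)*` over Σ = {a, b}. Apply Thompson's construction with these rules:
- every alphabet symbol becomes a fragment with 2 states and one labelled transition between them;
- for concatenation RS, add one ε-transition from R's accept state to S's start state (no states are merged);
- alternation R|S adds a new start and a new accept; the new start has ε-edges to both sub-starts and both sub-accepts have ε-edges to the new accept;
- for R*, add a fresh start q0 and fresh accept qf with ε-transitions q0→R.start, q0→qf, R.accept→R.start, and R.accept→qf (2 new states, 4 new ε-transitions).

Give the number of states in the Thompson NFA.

Per subexpression:
Each of the 3 symbol leaves contributes a 2-state fragment.
  a·a = 4 states
  (a·a)* = 6 states
  b | (a·a)* = 10 states

10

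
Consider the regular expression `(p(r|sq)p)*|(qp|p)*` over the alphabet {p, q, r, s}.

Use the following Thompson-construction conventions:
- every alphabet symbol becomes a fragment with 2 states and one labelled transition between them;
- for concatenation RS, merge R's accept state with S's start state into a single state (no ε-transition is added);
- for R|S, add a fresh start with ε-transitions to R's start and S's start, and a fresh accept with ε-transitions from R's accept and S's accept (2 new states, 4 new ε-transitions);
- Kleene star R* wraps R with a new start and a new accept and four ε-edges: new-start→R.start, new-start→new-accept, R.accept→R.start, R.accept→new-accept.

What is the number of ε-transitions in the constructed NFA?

20

Bottom-up over the parse tree:
Each of the 8 symbol leaves contributes 0 ε-transitions.
  sq = 0 ε-transitions
  r|sq = 4 ε-transitions
  p(r|sq)p = 4 ε-transitions
  (p(r|sq)p)* = 8 ε-transitions
  qp = 0 ε-transitions
  qp|p = 4 ε-transitions
  (qp|p)* = 8 ε-transitions
  (p(r|sq)p)*|(qp|p)* = 20 ε-transitions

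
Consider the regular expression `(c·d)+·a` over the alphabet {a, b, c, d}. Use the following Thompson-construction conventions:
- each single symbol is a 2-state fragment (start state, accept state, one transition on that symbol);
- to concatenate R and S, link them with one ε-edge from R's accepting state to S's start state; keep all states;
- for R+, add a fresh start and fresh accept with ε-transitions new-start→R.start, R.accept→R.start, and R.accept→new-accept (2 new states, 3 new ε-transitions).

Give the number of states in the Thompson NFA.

Recursing over subexpressions:
Each of the 3 symbol leaves contributes a 2-state fragment.
  c·d = 4 states
  (c·d)+ = 6 states
  (c·d)+·a = 8 states

8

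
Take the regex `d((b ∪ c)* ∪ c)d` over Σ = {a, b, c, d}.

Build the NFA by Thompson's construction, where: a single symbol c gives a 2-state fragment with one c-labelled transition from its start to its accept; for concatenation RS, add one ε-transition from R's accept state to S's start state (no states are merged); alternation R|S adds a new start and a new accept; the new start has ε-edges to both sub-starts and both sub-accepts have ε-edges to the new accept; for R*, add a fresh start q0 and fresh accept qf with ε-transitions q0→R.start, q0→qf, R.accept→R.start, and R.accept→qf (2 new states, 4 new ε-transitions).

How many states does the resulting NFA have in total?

By structural recursion:
Each of the 5 symbol leaves contributes a 2-state fragment.
  b ∪ c = 6 states
  (b ∪ c)* = 8 states
  (b ∪ c)* ∪ c = 12 states
  d((b ∪ c)* ∪ c)d = 16 states

16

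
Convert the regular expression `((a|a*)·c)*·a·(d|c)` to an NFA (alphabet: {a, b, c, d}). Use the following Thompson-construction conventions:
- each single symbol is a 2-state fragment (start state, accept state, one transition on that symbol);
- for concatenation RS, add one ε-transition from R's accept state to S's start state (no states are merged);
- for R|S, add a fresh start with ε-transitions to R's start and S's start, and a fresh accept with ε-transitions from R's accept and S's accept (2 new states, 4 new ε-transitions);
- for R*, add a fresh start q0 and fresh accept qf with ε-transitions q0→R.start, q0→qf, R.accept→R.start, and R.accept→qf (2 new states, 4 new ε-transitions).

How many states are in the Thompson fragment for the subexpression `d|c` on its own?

6

Fragment for `d|c`:
Each of the 2 symbol leaves contributes a 2-state fragment.
  d|c : 6 states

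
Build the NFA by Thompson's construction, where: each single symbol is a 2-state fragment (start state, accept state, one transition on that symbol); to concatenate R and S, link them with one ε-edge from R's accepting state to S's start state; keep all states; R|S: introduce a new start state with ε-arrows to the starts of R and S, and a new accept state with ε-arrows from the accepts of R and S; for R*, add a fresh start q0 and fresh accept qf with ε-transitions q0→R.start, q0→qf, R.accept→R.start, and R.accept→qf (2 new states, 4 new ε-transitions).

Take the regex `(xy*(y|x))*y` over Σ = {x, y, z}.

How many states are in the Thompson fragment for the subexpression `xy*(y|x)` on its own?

Fragment for `xy*(y|x)`:
Each of the 4 symbol leaves contributes a 2-state fragment.
  y* : 4 states
  y|x : 6 states
  xy*(y|x) : 12 states

12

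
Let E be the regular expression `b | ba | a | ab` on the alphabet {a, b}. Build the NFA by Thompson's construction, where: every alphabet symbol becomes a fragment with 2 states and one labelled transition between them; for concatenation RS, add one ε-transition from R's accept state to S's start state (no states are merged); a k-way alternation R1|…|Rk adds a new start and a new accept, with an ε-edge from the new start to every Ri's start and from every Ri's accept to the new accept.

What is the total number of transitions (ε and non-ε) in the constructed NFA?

By structural recursion:
Each of the 6 symbol leaves contributes 1 transition (1 symbol, 0 ε).
  ba → 3 transitions (2 symbol, 1 ε)
  ab → 3 transitions (2 symbol, 1 ε)
  b | ba | a | ab → 16 transitions (6 symbol, 10 ε)

16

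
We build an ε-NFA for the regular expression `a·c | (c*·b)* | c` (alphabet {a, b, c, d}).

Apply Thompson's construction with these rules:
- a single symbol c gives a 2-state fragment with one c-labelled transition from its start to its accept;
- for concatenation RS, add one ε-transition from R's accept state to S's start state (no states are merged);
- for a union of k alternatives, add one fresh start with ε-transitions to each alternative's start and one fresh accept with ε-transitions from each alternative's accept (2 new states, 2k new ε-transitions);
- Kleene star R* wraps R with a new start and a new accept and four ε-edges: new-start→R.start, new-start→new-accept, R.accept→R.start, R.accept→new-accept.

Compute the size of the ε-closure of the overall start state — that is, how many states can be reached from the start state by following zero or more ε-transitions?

Compute the ε-closure size of each fragment's start state recursively; a symbol fragment's start has no outgoing ε-edge, so its closure is just itself (size 1).
  a·c → same as the first factor's closure: |closure| = 1
  c* → |closure| = 1 (new start) + 1 (body) + 1 (new accept) = 3
  c*·b → |closure| = 3 + 1 = 4 (closure spills across the concat boundary because the left factor accepts ε)
  (c*·b)* → the star's fresh start ε-reaches both the body's start and the fresh accept: |closure| = 2 + 4 = 6
  a·c | (c*·b)* | c → |closure| = 1 (new start) + (1 + 6 + 1) + 1 (new accept, since some branch ε-reaches its own accept) = 10

10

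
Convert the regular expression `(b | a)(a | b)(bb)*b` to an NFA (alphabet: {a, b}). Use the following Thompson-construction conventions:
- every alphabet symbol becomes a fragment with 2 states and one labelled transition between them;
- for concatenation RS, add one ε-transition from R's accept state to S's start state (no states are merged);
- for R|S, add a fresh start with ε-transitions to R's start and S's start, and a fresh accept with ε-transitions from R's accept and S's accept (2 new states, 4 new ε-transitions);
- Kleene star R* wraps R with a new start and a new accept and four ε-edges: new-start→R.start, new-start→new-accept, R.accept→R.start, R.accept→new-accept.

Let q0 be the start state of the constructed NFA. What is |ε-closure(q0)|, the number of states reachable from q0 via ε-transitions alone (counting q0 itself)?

3

Work bottom-up. For each fragment F, track |ε-closure(F.start)| and whether F's accept lies in that closure (i.e. whether F accepts ε). A single-symbol fragment has closure size 1 and does not accept ε.
  b | a : |ε-closure| = 1 + 1 + 1 = 3 (the new accept is not ε-reachable since no branch accepts ε)
  a | b : |ε-closure| = 1 + 1 + 1 = 3 (the new accept is not ε-reachable since no branch accepts ε)
  bb : |ε-closure| equals the left operand's closure size = 1 (its accept is not ε-reachable, so the closure stops there)
  (bb)* : the star's fresh start ε-reaches both the body's start and the fresh accept: |ε-closure| = 2 + 1 = 3
  (b | a)(a | b)(bb)*b : |ε-closure| equals the left operand's closure size = 3 (its accept is not ε-reachable, so the closure stops there)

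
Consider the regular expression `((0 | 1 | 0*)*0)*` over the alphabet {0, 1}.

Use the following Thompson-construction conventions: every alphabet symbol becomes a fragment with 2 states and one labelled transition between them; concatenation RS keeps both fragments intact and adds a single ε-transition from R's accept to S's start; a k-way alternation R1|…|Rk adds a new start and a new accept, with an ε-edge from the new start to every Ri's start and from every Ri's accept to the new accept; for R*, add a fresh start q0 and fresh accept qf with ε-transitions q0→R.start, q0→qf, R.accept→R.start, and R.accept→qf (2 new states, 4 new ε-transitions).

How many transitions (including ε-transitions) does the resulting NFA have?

23

Bottom-up over the parse tree:
Each of the 4 symbol leaves contributes 1 transition (1 symbol, 0 ε).
  0* = 5 transitions (1 symbol, 4 ε)
  0 | 1 | 0* = 13 transitions (3 symbol, 10 ε)
  (0 | 1 | 0*)* = 17 transitions (3 symbol, 14 ε)
  (0 | 1 | 0*)*0 = 19 transitions (4 symbol, 15 ε)
  ((0 | 1 | 0*)*0)* = 23 transitions (4 symbol, 19 ε)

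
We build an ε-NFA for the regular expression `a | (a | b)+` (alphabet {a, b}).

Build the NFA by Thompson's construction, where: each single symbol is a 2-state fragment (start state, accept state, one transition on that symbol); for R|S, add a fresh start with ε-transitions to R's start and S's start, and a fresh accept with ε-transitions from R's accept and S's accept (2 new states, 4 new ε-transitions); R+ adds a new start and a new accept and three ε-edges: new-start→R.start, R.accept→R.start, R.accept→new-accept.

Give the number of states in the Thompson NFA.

12

By structural recursion:
Each of the 3 symbol leaves contributes a 2-state fragment.
  a | b → 6 states
  (a | b)+ → 8 states
  a | (a | b)+ → 12 states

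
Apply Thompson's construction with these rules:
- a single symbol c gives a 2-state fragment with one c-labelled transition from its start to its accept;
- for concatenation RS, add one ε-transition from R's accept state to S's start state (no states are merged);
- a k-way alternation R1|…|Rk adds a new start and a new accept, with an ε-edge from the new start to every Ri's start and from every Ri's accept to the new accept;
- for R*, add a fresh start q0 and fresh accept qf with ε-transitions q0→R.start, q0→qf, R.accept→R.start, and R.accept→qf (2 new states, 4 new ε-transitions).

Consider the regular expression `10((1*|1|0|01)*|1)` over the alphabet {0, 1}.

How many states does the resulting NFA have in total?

24

Building bottom-up:
Each of the 8 symbol leaves contributes a 2-state fragment.
  1* : 4 states
  01 : 4 states
  1*|1|0|01 : 14 states
  (1*|1|0|01)* : 16 states
  (1*|1|0|01)*|1 : 20 states
  10((1*|1|0|01)*|1) : 24 states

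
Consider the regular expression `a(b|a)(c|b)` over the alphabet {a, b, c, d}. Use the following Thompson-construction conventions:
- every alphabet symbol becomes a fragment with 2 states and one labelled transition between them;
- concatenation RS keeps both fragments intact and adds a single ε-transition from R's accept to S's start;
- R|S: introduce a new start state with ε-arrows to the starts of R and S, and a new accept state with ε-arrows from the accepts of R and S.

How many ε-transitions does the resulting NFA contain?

Building bottom-up:
Each of the 5 symbol leaves contributes 0 ε-transitions.
  b|a = 4 ε-transitions
  c|b = 4 ε-transitions
  a(b|a)(c|b) = 10 ε-transitions

10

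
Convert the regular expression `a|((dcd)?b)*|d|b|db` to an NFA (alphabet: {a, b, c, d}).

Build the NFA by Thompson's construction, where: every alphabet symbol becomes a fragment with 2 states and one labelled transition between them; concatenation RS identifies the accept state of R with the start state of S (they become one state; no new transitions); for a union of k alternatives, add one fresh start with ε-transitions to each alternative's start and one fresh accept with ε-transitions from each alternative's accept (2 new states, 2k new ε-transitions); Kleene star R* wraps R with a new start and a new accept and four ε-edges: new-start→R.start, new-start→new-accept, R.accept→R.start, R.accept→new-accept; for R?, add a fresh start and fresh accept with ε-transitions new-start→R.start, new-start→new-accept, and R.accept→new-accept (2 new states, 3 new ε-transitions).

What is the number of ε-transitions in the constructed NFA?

17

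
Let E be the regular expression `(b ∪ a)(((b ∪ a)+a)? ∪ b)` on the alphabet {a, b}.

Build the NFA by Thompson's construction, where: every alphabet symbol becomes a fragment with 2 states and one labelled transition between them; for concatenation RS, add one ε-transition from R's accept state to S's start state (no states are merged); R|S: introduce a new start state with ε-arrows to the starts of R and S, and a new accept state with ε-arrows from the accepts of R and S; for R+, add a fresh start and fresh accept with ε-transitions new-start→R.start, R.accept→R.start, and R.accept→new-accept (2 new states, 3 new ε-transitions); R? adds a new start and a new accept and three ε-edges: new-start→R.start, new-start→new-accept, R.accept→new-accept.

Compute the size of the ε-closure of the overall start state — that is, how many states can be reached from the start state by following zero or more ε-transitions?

3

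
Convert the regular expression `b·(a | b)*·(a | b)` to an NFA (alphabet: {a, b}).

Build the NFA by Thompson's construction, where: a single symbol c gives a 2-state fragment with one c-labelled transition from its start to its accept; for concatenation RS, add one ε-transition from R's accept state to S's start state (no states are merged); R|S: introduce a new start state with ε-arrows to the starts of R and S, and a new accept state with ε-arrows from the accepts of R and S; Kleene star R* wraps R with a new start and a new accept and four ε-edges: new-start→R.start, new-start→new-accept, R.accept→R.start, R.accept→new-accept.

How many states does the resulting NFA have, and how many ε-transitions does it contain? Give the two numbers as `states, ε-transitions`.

16, 14

Per subexpression:
Each of the 5 symbol leaves contributes 2 states and 0 ε-transitions.
  a | b = 6 states, 4 ε-transitions
  (a | b)* = 8 states, 8 ε-transitions
  a | b = 6 states, 4 ε-transitions
  b·(a | b)*·(a | b) = 16 states, 14 ε-transitions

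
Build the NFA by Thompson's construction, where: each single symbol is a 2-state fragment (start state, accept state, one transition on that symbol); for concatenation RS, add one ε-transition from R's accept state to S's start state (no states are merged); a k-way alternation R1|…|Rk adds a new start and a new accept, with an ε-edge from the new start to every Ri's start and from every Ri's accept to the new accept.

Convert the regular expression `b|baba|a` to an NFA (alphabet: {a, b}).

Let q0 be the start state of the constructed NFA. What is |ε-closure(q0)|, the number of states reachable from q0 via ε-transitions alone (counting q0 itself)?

Work bottom-up. For each fragment F, track |ε-closure(F.start)| and whether F's accept lies in that closure (i.e. whether F accepts ε). A single-symbol fragment has closure size 1 and does not accept ε.
  baba — C equals the left operand's closure size = 1 (its accept is not ε-reachable, so the closure stops there)
  b|baba|a — C = 1 + 1 + 1 + 1 = 4 (the new accept is not ε-reachable since no branch accepts ε)

4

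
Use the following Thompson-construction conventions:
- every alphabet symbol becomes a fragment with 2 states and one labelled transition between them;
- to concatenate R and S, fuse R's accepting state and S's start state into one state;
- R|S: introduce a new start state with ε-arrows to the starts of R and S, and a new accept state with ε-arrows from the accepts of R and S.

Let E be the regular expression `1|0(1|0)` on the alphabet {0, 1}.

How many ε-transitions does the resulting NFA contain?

8

Bottom-up over the parse tree:
Each of the 4 symbol leaves contributes 0 ε-transitions.
  1|0 = 4 ε-transitions
  0(1|0) = 4 ε-transitions
  1|0(1|0) = 8 ε-transitions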